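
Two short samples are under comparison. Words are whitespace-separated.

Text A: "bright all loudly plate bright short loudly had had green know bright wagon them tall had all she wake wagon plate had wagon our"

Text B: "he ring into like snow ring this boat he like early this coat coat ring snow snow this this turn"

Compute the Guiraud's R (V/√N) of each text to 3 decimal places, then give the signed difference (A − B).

A: V=14, N=24, R=2.858
B: V=10, N=20, R=2.236
Difference = 2.858 − 2.236 = 0.622

0.622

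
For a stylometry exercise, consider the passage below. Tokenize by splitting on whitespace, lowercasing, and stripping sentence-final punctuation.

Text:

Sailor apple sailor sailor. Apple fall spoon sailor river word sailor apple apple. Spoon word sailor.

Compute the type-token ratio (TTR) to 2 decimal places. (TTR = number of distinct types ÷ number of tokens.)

N = 16 tokens, V = 6 types.
TTR = V / N = 6 / 16 = 0.38

0.38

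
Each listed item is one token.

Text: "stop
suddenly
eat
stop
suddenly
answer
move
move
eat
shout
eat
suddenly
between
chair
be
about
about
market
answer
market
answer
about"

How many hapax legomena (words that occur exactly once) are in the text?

4

Frequencies: suddenly:3, eat:3, answer:3, about:3, stop:2, move:2, market:2, shout:1, between:1, chair:1, be:1
Hapax (freq=1): be, between, chair, shout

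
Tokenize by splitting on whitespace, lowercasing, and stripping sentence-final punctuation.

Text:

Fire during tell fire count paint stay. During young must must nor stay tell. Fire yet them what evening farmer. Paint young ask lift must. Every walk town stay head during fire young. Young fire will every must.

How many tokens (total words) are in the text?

38

Tokens: fire, during, tell, fire, count, paint, stay, during, young, must, must, nor, stay, tell, fire, yet, them, what, evening, farmer, paint, young, ask, lift, must, every, walk, town, stay, head, during, fire, young, young, fire, will, every, must
N = 38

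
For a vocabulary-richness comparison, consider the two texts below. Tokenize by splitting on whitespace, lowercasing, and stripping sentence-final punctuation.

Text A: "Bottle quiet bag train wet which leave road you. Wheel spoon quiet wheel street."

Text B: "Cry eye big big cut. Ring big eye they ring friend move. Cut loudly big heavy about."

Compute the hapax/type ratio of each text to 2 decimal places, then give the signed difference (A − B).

0.19

A: hapax=10, V=12, ratio=0.83
B: hapax=7, V=11, ratio=0.64
Difference = 0.83 − 0.64 = 0.19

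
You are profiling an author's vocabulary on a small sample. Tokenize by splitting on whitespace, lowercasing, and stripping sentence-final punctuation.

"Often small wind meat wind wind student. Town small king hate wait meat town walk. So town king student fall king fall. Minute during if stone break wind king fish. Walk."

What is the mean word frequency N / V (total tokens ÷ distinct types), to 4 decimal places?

1.7222

N = 31 tokens, V = 18 types.
Mean frequency = N / V = 31 / 18 = 1.7222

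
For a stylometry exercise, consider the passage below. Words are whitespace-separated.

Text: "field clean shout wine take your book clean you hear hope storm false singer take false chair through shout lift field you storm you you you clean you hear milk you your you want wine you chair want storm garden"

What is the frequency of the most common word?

Frequencies: you:9, clean:3, storm:3, field:2, shout:2, wine:2, take:2, your:2, hear:2, false:2, chair:2, want:2, book:1, hope:1, singer:1, through:1, lift:1, milk:1, garden:1
Most common: 'you' with frequency 9.

9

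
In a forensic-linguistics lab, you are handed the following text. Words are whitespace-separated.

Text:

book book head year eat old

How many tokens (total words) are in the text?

6

Tokens: book, book, head, year, eat, old
N = 6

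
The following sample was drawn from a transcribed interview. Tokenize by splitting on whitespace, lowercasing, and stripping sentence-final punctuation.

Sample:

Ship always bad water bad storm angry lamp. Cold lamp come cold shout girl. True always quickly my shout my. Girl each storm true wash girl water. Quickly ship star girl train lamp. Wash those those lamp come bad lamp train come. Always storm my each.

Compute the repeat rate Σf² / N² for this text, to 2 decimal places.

0.06

Frequencies: lamp:5, girl:4, always:3, bad:3, storm:3, come:3, my:3, ship:2, water:2, cold:2, shout:2, true:2, quickly:2, each:2, wash:2, train:2, those:2, angry:1, star:1
Σf² = 128; N² = 2116
Repeat rate = 128 / 2116 = 0.06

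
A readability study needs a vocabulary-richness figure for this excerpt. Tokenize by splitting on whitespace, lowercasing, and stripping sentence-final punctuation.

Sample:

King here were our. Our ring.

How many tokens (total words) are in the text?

6

Tokens: king, here, were, our, our, ring
N = 6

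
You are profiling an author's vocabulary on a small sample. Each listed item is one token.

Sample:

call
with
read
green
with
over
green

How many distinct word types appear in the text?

Distinct types: {call, green, over, read, with}
V = 5

5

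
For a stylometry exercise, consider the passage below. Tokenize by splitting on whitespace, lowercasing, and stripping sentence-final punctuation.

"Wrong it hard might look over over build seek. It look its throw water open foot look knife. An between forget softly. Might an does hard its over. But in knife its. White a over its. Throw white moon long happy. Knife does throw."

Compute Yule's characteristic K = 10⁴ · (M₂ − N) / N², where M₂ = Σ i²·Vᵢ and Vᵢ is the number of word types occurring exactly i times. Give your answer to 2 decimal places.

Frequencies: over:4, its:4, look:3, throw:3, knife:3, it:2, hard:2, might:2, an:2, does:2, white:2, wrong:1, build:1, seek:1, water:1, open:1, foot:1, between:1, forget:1, softly:1, … (6 more, each freq 1)
N = 44. Frequency spectrum: V_1=15, V_2=6, V_3=3, V_4=2
M₂ = 1²·15 + 2²·6 + 3²·3 + 4²·2 = 98
K = 10000 × (98 − 44) / 44² = 278.93

278.93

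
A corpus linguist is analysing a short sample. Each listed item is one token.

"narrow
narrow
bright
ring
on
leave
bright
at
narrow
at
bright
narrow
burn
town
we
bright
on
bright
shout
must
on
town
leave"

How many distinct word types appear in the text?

Distinct types: {at, bright, burn, leave, must, narrow, on, ring, shout, town, we}
V = 11

11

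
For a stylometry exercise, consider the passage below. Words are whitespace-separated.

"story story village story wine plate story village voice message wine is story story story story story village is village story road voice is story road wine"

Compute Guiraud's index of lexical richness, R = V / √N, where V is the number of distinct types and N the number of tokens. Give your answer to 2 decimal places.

N = 27, V = 8.
√N = 5.196152
R = 8 / 5.196152 = 1.54

1.54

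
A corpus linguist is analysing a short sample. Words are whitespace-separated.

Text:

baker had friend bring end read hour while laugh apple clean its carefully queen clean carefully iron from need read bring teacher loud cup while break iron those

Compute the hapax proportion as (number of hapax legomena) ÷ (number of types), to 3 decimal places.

0.727

Frequencies: bring:2, read:2, while:2, clean:2, carefully:2, iron:2, baker:1, had:1, friend:1, end:1, hour:1, laugh:1, apple:1, its:1, queen:1, from:1, need:1, teacher:1, loud:1, cup:1, … (2 more, each freq 1)
Hapax count = 16; type count = 22.
Ratio = 16 / 22 = 0.727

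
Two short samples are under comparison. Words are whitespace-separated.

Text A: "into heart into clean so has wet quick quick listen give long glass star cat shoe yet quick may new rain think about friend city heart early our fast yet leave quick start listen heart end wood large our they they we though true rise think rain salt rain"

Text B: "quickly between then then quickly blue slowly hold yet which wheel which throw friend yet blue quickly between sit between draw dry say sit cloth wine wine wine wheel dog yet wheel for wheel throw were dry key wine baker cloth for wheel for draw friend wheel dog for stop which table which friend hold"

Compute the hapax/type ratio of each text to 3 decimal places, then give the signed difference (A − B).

A: hapax=27, V=36, ratio=0.750
B: hapax=7, V=24, ratio=0.292
Difference = 0.750 − 0.292 = 0.458

0.458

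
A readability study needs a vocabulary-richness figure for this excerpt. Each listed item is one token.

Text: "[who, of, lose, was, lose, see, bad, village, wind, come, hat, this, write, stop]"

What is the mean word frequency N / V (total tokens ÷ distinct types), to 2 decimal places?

1.08

N = 14 tokens, V = 13 types.
Mean frequency = N / V = 14 / 13 = 1.08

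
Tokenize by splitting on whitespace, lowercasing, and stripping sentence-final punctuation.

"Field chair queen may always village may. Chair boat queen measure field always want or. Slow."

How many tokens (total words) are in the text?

16

Tokens: field, chair, queen, may, always, village, may, chair, boat, queen, measure, field, always, want, or, slow
N = 16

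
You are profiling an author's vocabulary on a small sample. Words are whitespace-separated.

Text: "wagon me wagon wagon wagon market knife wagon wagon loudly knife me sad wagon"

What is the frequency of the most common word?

7

Frequencies: wagon:7, me:2, knife:2, market:1, loudly:1, sad:1
Most common: 'wagon' with frequency 7.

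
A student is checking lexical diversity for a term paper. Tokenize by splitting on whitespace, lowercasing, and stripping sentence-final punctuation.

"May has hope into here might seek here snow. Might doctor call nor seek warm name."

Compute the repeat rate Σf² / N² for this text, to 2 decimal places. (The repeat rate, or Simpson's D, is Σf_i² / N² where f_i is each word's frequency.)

Frequencies: here:2, might:2, seek:2, may:1, has:1, hope:1, into:1, snow:1, doctor:1, call:1, nor:1, warm:1, name:1
Σf² = 22; N² = 256
Repeat rate = 22 / 256 = 0.09

0.09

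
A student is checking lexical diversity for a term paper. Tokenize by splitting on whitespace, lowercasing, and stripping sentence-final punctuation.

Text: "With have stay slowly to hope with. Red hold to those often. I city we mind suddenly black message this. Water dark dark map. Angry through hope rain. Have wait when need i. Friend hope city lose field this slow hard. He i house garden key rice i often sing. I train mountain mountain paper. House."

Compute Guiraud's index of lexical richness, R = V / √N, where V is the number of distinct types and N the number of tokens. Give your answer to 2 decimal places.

5.48

N = 56, V = 41.
√N = 7.483315
R = 41 / 7.483315 = 5.48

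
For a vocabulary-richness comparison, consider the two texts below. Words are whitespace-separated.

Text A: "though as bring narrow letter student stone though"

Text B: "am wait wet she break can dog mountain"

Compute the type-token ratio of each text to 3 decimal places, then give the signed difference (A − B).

TTR(A) = 7/8 = 0.875
TTR(B) = 8/8 = 1.000
Difference = 0.875 − 1.000 = -0.125

-0.125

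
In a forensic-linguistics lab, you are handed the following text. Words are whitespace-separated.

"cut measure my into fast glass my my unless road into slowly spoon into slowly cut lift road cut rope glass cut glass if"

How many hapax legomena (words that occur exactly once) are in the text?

7

Frequencies: cut:4, my:3, into:3, glass:3, road:2, slowly:2, measure:1, fast:1, unless:1, spoon:1, lift:1, rope:1, if:1
Hapax (freq=1): fast, if, lift, measure, rope, spoon, unless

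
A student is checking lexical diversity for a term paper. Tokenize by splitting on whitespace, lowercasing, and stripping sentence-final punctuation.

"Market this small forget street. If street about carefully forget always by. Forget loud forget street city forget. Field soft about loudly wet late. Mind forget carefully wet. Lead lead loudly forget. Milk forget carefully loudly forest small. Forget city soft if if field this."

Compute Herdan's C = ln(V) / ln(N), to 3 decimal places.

N = 45, V = 21.
ln(V) = 3.044522, ln(N) = 3.806662
C = 3.044522 / 3.806662 = 0.800

0.800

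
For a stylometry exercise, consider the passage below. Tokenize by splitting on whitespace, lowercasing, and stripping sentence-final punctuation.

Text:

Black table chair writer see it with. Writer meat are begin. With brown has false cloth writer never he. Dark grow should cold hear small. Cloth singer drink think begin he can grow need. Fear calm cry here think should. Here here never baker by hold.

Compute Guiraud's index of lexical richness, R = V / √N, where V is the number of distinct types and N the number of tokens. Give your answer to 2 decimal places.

N = 46, V = 34.
√N = 6.782330
R = 34 / 6.782330 = 5.01

5.01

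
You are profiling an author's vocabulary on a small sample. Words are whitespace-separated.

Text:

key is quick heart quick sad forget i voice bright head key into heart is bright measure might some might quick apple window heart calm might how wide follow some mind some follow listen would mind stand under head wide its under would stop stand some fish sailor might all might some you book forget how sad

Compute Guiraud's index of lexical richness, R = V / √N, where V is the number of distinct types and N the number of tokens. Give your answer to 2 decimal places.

N = 57, V = 32.
√N = 7.549834
R = 32 / 7.549834 = 4.24

4.24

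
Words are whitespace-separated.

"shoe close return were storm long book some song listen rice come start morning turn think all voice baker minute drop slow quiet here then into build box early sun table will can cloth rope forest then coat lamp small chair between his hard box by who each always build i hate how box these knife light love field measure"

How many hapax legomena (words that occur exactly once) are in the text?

53

Frequencies: box:3, then:2, build:2, shoe:1, close:1, return:1, were:1, storm:1, long:1, book:1, some:1, song:1, listen:1, rice:1, come:1, start:1, morning:1, turn:1, think:1, all:1, … (36 more, each freq 1)
Hapax (freq=1): all, always, baker, between, book, by, can, chair, close, cloth, coat, come, drop, each, early, field, forest, hard, hate, here, his, how, i, into, knife, lamp, light, listen, long, love, measure, minute, morning, quiet, return, rice, rope, shoe, slow, small, some, song, start, storm, sun, table, these, think, turn, voice, were, who, will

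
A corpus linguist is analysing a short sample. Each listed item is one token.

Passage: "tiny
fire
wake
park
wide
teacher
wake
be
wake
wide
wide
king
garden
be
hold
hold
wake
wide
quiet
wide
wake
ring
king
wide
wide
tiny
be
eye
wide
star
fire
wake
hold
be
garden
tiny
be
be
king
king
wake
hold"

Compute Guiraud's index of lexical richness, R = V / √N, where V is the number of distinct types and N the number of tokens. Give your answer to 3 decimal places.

N = 42, V = 14.
√N = 6.480741
R = 14 / 6.480741 = 2.160

2.160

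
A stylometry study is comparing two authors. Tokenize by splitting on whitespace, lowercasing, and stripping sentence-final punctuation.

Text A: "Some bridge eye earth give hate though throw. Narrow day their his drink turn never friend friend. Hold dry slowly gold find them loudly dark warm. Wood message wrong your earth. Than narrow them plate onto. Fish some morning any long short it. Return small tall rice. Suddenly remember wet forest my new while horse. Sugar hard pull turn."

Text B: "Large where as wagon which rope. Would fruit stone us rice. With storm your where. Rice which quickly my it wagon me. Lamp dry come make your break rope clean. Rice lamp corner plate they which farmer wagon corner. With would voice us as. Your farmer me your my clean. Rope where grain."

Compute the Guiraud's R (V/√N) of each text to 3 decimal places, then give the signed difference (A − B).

A: V=53, N=59, R=6.900
B: V=30, N=53, R=4.121
Difference = 6.900 − 4.121 = 2.779

2.779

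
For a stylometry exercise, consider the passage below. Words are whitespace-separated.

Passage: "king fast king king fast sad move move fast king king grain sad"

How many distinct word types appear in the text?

Distinct types: {fast, grain, king, move, sad}
V = 5

5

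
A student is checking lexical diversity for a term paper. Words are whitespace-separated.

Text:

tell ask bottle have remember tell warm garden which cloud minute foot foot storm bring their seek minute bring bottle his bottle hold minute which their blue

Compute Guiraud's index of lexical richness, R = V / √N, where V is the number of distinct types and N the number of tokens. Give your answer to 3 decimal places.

3.464

N = 27, V = 18.
√N = 5.196152
R = 18 / 5.196152 = 3.464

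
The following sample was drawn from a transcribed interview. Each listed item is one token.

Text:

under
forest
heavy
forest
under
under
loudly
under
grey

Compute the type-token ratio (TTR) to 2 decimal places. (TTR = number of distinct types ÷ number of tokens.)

0.56

N = 9 tokens, V = 5 types.
TTR = V / N = 5 / 9 = 0.56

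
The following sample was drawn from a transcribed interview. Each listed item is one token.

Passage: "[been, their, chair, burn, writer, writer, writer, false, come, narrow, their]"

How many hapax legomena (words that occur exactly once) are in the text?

Frequencies: writer:3, their:2, been:1, chair:1, burn:1, false:1, come:1, narrow:1
Hapax (freq=1): been, burn, chair, come, false, narrow

6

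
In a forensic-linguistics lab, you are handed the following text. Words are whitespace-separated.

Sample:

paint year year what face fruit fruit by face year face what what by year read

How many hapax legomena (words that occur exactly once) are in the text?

Frequencies: year:4, what:3, face:3, fruit:2, by:2, paint:1, read:1
Hapax (freq=1): paint, read

2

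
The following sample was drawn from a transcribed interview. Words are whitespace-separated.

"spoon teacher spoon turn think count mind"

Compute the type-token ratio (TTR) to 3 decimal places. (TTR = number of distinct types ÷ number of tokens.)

0.857

N = 7 tokens, V = 6 types.
TTR = V / N = 6 / 7 = 0.857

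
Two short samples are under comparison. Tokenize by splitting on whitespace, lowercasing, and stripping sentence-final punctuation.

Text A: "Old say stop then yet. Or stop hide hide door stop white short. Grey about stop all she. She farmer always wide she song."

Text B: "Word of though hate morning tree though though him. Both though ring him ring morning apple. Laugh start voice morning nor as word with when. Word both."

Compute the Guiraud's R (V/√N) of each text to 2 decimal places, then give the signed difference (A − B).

A: V=18, N=24, R=3.67
B: V=17, N=27, R=3.27
Difference = 3.67 − 3.27 = 0.40

0.40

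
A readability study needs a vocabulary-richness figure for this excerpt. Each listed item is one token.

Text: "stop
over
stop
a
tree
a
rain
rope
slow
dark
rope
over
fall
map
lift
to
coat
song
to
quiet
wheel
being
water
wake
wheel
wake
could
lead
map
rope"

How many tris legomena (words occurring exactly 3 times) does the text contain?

Frequencies: rope:3, stop:2, over:2, a:2, map:2, to:2, wheel:2, wake:2, tree:1, rain:1, slow:1, dark:1, fall:1, lift:1, coat:1, song:1, quiet:1, being:1, water:1, could:1, … (1 more, each freq 1)
Words with frequency 3: rope

1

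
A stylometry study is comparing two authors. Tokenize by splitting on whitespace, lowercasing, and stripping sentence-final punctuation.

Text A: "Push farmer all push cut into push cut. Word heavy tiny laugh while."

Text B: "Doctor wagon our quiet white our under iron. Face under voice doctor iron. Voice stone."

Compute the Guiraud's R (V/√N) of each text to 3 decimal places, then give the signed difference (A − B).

A: V=10, N=13, R=2.774
B: V=10, N=15, R=2.582
Difference = 2.774 − 2.582 = 0.192

0.192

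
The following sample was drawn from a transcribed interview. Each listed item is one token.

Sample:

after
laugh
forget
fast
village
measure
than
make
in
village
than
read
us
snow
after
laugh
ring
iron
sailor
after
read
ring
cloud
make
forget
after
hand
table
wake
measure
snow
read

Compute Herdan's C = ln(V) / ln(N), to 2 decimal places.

N = 32, V = 19.
ln(V) = 2.944439, ln(N) = 3.465736
C = 2.944439 / 3.465736 = 0.85

0.85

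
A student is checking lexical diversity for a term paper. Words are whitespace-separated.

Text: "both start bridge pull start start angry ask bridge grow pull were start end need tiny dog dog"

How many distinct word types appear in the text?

Distinct types: {angry, ask, both, bridge, dog, end, grow, need, pull, start, tiny, were}
V = 12

12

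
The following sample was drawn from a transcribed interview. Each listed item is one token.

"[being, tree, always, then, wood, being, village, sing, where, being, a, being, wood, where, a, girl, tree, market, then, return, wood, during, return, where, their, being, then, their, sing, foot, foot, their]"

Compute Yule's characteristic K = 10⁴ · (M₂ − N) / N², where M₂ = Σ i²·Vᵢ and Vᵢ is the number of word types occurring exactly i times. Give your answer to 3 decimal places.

527.344

Frequencies: being:5, then:3, wood:3, where:3, their:3, tree:2, sing:2, a:2, return:2, foot:2, always:1, village:1, girl:1, market:1, during:1
N = 32. Frequency spectrum: V_1=5, V_2=5, V_3=4, V_5=1
M₂ = 1²·5 + 2²·5 + 3²·4 + 5²·1 = 86
K = 10000 × (86 − 32) / 32² = 527.344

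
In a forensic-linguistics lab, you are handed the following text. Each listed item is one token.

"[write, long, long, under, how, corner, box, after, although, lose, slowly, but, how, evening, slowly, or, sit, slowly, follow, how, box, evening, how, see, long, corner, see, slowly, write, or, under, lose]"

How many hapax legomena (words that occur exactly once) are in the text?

Frequencies: how:4, slowly:4, long:3, write:2, under:2, corner:2, box:2, lose:2, evening:2, or:2, see:2, after:1, although:1, but:1, sit:1, follow:1
Hapax (freq=1): after, although, but, follow, sit

5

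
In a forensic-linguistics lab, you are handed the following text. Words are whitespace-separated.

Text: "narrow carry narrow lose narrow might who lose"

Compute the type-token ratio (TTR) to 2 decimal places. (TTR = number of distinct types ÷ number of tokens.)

0.63

N = 8 tokens, V = 5 types.
TTR = V / N = 5 / 8 = 0.63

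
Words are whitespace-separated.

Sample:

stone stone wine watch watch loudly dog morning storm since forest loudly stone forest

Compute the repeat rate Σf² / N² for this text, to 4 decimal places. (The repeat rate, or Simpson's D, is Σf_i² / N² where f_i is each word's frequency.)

Frequencies: stone:3, watch:2, loudly:2, forest:2, wine:1, dog:1, morning:1, storm:1, since:1
Σf² = 26; N² = 196
Repeat rate = 26 / 196 = 0.1327

0.1327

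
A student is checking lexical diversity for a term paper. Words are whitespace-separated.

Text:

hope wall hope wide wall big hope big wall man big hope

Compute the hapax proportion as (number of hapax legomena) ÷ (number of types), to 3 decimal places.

Frequencies: hope:4, wall:3, big:3, wide:1, man:1
Hapax count = 2; type count = 5.
Ratio = 2 / 5 = 0.400

0.400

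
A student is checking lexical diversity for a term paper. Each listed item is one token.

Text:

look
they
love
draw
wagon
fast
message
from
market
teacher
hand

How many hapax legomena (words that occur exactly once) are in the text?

Frequencies: look:1, they:1, love:1, draw:1, wagon:1, fast:1, message:1, from:1, market:1, teacher:1, hand:1
Hapax (freq=1): draw, fast, from, hand, look, love, market, message, teacher, they, wagon

11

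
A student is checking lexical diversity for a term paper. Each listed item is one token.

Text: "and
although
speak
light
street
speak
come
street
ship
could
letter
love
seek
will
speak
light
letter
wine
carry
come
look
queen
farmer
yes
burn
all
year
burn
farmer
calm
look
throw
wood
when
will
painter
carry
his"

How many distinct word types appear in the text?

Distinct types: {all, although, and, burn, calm, carry, come, could, farmer, his, letter, light, look, love, painter, queen, seek, ship, speak, street, throw, when, will, wine, wood, year, yes}
V = 27

27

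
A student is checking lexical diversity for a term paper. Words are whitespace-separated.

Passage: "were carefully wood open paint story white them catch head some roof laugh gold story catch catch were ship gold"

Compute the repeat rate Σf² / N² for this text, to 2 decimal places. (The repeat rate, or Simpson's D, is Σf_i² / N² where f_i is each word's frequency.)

Frequencies: catch:3, were:2, story:2, gold:2, carefully:1, wood:1, open:1, paint:1, white:1, them:1, head:1, some:1, roof:1, laugh:1, ship:1
Σf² = 32; N² = 400
Repeat rate = 32 / 400 = 0.08

0.08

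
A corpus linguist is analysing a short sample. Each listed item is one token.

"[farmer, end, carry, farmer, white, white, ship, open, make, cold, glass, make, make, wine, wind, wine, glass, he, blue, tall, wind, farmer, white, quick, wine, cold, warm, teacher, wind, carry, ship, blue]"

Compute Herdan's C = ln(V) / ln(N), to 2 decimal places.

N = 32, V = 17.
ln(V) = 2.833213, ln(N) = 3.465736
C = 2.833213 / 3.465736 = 0.82

0.82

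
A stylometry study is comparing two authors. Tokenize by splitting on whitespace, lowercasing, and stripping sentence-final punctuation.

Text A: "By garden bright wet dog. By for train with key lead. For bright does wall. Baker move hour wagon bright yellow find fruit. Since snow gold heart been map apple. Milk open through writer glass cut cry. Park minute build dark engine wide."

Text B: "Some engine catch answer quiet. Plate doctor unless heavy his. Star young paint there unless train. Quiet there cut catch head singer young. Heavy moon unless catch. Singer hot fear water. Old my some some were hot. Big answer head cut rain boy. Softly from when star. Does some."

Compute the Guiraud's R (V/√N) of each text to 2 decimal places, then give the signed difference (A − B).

A: V=39, N=43, R=5.95
B: V=32, N=49, R=4.57
Difference = 5.95 − 4.57 = 1.38

1.38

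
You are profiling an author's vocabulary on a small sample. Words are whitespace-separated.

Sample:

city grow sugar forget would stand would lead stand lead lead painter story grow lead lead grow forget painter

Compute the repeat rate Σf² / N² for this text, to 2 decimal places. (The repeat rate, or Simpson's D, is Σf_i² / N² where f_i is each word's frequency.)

Frequencies: lead:5, grow:3, forget:2, would:2, stand:2, painter:2, city:1, sugar:1, story:1
Σf² = 53; N² = 361
Repeat rate = 53 / 361 = 0.15

0.15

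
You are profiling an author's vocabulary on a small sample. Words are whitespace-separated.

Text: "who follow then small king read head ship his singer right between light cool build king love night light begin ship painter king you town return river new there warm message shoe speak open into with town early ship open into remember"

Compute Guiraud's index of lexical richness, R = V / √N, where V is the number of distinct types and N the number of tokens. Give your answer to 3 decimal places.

5.246

N = 42, V = 34.
√N = 6.480741
R = 34 / 6.480741 = 5.246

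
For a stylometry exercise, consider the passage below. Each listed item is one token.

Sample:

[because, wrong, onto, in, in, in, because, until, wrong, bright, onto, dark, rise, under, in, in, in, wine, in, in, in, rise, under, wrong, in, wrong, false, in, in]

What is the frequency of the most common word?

12

Frequencies: in:12, wrong:4, because:2, onto:2, rise:2, under:2, until:1, bright:1, dark:1, wine:1, false:1
Most common: 'in' with frequency 12.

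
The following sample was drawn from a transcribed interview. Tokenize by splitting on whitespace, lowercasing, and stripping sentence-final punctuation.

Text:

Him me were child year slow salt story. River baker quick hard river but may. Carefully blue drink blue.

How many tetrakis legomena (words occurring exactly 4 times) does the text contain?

0

Frequencies: river:2, blue:2, him:1, me:1, were:1, child:1, year:1, slow:1, salt:1, story:1, baker:1, quick:1, hard:1, but:1, may:1, carefully:1, drink:1
Words with frequency 4: (none)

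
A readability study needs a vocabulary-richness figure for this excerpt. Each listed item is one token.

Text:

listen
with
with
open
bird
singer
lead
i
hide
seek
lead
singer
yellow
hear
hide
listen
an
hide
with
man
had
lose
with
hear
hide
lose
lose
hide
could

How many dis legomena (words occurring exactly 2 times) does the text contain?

4

Frequencies: hide:5, with:4, lose:3, listen:2, singer:2, lead:2, hear:2, open:1, bird:1, i:1, seek:1, yellow:1, an:1, man:1, had:1, could:1
Words with frequency 2: hear, lead, listen, singer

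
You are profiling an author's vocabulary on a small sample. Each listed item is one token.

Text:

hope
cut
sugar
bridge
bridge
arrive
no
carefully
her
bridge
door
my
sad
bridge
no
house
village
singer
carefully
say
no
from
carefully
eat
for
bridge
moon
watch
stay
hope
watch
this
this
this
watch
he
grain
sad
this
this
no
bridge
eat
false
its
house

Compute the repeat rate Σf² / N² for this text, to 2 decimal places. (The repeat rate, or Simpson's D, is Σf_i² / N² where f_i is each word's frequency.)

0.06

Frequencies: bridge:6, this:5, no:4, carefully:3, watch:3, hope:2, sad:2, house:2, eat:2, cut:1, sugar:1, arrive:1, her:1, door:1, my:1, village:1, singer:1, say:1, from:1, for:1, … (6 more, each freq 1)
Σf² = 128; N² = 2116
Repeat rate = 128 / 2116 = 0.06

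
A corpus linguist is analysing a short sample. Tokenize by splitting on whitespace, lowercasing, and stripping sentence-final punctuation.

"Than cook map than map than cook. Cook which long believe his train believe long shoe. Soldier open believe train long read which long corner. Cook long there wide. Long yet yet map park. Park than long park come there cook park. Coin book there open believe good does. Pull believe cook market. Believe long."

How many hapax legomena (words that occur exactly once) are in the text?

Frequencies: long:8, cook:6, believe:6, than:4, park:4, map:3, there:3, which:2, train:2, open:2, yet:2, his:1, shoe:1, soldier:1, read:1, corner:1, wide:1, come:1, coin:1, book:1, … (4 more, each freq 1)
Hapax (freq=1): book, coin, come, corner, does, good, his, market, pull, read, shoe, soldier, wide

13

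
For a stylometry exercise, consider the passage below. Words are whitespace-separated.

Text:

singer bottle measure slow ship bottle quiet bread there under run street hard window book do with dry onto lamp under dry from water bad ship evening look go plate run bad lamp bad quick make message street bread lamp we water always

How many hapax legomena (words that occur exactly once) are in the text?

21

Frequencies: lamp:3, bad:3, bottle:2, ship:2, bread:2, under:2, run:2, street:2, dry:2, water:2, singer:1, measure:1, slow:1, quiet:1, there:1, hard:1, window:1, book:1, do:1, with:1, … (11 more, each freq 1)
Hapax (freq=1): always, book, do, evening, from, go, hard, look, make, measure, message, onto, plate, quick, quiet, singer, slow, there, we, window, with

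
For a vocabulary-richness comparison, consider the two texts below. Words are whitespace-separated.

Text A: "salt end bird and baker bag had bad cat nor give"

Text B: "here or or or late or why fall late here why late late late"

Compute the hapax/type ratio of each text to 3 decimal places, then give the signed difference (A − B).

A: hapax=11, V=11, ratio=1.000
B: hapax=1, V=5, ratio=0.200
Difference = 1.000 − 0.200 = 0.800

0.800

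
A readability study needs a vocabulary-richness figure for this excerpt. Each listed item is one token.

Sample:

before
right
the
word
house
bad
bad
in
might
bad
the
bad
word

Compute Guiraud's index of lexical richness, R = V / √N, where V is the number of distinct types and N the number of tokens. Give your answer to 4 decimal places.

2.2188

N = 13, V = 8.
√N = 3.605551
R = 8 / 3.605551 = 2.2188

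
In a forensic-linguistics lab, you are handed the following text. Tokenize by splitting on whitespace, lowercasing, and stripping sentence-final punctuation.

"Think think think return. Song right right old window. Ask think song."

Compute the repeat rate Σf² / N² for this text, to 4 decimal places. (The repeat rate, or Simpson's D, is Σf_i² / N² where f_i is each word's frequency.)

Frequencies: think:4, song:2, right:2, return:1, old:1, window:1, ask:1
Σf² = 28; N² = 144
Repeat rate = 28 / 144 = 0.1944

0.1944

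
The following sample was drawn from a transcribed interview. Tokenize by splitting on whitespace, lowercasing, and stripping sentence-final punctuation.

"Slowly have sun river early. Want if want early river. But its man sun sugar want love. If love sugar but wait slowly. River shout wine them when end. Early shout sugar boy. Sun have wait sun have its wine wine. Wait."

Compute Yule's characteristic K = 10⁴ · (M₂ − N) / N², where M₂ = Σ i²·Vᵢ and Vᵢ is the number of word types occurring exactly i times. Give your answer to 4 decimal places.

Frequencies: sun:4, have:3, river:3, early:3, want:3, sugar:3, wait:3, wine:3, slowly:2, if:2, but:2, its:2, love:2, shout:2, man:1, them:1, when:1, end:1, boy:1
N = 42. Frequency spectrum: V_1=5, V_2=6, V_3=7, V_4=1
M₂ = 1²·5 + 2²·6 + 3²·7 + 4²·1 = 108
K = 10000 × (108 − 42) / 42² = 374.1497

374.1497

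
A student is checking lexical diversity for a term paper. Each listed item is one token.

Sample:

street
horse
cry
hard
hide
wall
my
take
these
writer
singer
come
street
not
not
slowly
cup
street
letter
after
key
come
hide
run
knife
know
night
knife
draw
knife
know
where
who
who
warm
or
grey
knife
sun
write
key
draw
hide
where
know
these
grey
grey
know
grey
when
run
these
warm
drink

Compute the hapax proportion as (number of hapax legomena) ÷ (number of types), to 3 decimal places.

Frequencies: knife:4, know:4, grey:4, street:3, hide:3, these:3, come:2, not:2, key:2, run:2, draw:2, where:2, who:2, warm:2, horse:1, cry:1, hard:1, wall:1, my:1, take:1, … (12 more, each freq 1)
Hapax count = 18; type count = 32.
Ratio = 18 / 32 = 0.563

0.563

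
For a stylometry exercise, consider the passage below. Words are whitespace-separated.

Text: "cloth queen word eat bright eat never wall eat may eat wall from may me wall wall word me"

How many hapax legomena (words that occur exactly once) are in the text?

Frequencies: eat:4, wall:4, word:2, may:2, me:2, cloth:1, queen:1, bright:1, never:1, from:1
Hapax (freq=1): bright, cloth, from, never, queen

5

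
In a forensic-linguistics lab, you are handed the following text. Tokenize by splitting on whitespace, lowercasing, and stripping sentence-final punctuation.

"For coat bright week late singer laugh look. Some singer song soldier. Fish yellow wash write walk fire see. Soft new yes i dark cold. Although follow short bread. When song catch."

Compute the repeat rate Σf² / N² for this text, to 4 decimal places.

Frequencies: singer:2, song:2, for:1, coat:1, bright:1, week:1, late:1, laugh:1, look:1, some:1, soldier:1, fish:1, yellow:1, wash:1, write:1, walk:1, fire:1, see:1, soft:1, new:1, … (10 more, each freq 1)
Σf² = 36; N² = 1024
Repeat rate = 36 / 1024 = 0.0352

0.0352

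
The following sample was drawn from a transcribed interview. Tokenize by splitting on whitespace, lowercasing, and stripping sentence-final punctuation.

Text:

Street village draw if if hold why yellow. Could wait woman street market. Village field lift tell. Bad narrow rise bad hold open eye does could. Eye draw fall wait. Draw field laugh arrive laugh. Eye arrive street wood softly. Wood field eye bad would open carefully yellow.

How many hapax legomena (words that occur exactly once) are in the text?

12

Frequencies: eye:4, street:3, draw:3, field:3, bad:3, village:2, if:2, hold:2, yellow:2, could:2, wait:2, open:2, laugh:2, arrive:2, wood:2, why:1, woman:1, market:1, lift:1, tell:1, … (7 more, each freq 1)
Hapax (freq=1): carefully, does, fall, lift, market, narrow, rise, softly, tell, why, woman, would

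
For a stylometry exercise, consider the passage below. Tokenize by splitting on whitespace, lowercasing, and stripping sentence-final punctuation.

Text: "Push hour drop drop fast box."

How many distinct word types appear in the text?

5

Distinct types: {box, drop, fast, hour, push}
V = 5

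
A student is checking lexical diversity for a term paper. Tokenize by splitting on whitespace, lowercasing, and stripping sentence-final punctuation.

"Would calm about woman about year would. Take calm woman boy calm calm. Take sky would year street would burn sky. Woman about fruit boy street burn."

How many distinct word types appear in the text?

11

Distinct types: {about, boy, burn, calm, fruit, sky, street, take, woman, would, year}
V = 11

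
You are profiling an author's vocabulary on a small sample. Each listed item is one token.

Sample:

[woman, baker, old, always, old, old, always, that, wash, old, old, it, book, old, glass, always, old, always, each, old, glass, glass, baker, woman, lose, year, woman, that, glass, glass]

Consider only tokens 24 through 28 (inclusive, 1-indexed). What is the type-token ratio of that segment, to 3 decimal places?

Segment tokens 24–28: woman, lose, year, woman, that
Segment N = 5, segment V = 4.
TTR = 4 / 5 = 0.800

0.800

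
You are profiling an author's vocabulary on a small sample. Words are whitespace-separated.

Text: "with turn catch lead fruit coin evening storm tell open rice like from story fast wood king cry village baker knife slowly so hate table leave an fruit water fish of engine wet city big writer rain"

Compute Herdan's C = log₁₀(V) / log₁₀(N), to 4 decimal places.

N = 37, V = 36.
log₁₀(V) = 1.556303, log₁₀(N) = 1.568202
C = 1.556303 / 1.568202 = 0.9924

0.9924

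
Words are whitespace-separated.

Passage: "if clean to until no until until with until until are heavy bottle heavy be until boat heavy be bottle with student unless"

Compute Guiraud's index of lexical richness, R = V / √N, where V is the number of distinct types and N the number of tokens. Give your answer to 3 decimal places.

2.711

N = 23, V = 13.
√N = 4.795832
R = 13 / 4.795832 = 2.711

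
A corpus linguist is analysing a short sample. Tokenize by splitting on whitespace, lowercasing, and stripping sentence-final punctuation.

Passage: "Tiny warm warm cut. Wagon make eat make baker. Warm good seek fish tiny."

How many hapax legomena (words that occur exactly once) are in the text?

Frequencies: warm:3, tiny:2, make:2, cut:1, wagon:1, eat:1, baker:1, good:1, seek:1, fish:1
Hapax (freq=1): baker, cut, eat, fish, good, seek, wagon

7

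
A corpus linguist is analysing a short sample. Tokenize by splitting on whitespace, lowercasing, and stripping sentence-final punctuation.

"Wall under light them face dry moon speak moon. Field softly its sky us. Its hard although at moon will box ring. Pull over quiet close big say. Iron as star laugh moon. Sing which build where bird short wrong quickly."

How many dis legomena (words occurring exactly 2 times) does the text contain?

1

Frequencies: moon:4, its:2, wall:1, under:1, light:1, them:1, face:1, dry:1, speak:1, field:1, softly:1, sky:1, us:1, hard:1, although:1, at:1, will:1, box:1, ring:1, pull:1, … (17 more, each freq 1)
Words with frequency 2: its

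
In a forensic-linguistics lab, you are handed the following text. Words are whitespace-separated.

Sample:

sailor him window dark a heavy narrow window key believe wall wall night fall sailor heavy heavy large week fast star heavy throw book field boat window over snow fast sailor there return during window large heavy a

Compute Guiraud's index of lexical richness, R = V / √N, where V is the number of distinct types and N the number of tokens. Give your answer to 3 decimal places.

4.056

N = 38, V = 25.
√N = 6.164414
R = 25 / 6.164414 = 4.056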